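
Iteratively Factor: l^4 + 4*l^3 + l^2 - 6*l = (l - 1)*(l^3 + 5*l^2 + 6*l) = (l - 1)*(l + 3)*(l^2 + 2*l) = (l - 1)*(l + 2)*(l + 3)*(l)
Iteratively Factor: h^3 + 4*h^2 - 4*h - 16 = (h - 2)*(h^2 + 6*h + 8) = (h - 2)*(h + 2)*(h + 4)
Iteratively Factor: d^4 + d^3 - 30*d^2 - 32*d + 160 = (d + 4)*(d^3 - 3*d^2 - 18*d + 40) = (d - 2)*(d + 4)*(d^2 - d - 20) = (d - 2)*(d + 4)^2*(d - 5)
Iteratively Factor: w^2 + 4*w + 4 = (w + 2)*(w + 2)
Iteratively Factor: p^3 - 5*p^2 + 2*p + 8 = (p - 4)*(p^2 - p - 2) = (p - 4)*(p + 1)*(p - 2)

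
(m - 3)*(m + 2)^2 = m^3 + m^2 - 8*m - 12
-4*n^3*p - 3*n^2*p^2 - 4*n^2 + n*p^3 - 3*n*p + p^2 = (-4*n + p)*(n + p)*(n*p + 1)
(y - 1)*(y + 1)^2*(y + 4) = y^4 + 5*y^3 + 3*y^2 - 5*y - 4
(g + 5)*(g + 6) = g^2 + 11*g + 30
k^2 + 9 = (k - 3*I)*(k + 3*I)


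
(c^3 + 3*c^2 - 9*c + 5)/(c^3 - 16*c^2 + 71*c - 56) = (c^2 + 4*c - 5)/(c^2 - 15*c + 56)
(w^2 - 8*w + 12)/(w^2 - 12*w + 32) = (w^2 - 8*w + 12)/(w^2 - 12*w + 32)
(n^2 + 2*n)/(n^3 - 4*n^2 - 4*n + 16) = n/(n^2 - 6*n + 8)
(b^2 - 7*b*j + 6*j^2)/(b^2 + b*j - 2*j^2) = (b - 6*j)/(b + 2*j)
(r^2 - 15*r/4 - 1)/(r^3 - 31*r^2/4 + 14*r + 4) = 1/(r - 4)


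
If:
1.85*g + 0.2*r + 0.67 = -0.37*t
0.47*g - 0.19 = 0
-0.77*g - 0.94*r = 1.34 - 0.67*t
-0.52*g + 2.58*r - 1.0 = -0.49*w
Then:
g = 0.40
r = -3.24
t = -2.08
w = 19.53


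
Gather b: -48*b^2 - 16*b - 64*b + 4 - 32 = -48*b^2 - 80*b - 28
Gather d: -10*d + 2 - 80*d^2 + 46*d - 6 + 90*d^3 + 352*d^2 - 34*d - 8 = 90*d^3 + 272*d^2 + 2*d - 12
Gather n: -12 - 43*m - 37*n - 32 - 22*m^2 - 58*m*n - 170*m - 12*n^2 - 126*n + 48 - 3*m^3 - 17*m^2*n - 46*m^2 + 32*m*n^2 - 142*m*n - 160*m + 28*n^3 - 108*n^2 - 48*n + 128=-3*m^3 - 68*m^2 - 373*m + 28*n^3 + n^2*(32*m - 120) + n*(-17*m^2 - 200*m - 211) + 132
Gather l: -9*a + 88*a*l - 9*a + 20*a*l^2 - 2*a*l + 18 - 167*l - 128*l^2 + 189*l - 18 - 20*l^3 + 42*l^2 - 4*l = -18*a - 20*l^3 + l^2*(20*a - 86) + l*(86*a + 18)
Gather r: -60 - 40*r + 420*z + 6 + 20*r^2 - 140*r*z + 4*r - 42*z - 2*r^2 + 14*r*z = 18*r^2 + r*(-126*z - 36) + 378*z - 54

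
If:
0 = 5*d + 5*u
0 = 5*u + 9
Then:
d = 9/5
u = -9/5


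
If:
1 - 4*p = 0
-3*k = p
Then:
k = -1/12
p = 1/4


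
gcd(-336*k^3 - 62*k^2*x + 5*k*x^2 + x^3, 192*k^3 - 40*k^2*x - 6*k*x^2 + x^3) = -48*k^2 - 2*k*x + x^2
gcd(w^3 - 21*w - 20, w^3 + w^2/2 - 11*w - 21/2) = w + 1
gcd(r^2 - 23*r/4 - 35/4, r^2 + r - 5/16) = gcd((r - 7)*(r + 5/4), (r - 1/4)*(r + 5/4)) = r + 5/4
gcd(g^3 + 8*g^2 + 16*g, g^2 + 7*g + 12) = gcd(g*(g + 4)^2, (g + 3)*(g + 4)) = g + 4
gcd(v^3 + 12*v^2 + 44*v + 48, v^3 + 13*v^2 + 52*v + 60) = v^2 + 8*v + 12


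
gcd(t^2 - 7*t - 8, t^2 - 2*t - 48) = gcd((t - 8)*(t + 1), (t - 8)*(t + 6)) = t - 8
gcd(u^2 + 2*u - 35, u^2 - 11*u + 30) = u - 5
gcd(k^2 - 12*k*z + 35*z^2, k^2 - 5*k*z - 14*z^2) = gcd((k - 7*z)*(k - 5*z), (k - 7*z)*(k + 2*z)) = -k + 7*z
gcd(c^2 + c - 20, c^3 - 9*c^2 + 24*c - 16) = c - 4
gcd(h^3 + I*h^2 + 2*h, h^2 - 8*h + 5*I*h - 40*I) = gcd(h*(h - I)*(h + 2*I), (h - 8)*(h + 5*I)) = 1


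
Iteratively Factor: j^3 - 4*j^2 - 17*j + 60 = (j - 5)*(j^2 + j - 12) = (j - 5)*(j + 4)*(j - 3)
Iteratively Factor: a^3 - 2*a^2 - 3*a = (a + 1)*(a^2 - 3*a) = a*(a + 1)*(a - 3)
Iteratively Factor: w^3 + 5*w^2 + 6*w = (w + 3)*(w^2 + 2*w) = (w + 2)*(w + 3)*(w)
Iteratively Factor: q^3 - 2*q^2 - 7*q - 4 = (q - 4)*(q^2 + 2*q + 1) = (q - 4)*(q + 1)*(q + 1)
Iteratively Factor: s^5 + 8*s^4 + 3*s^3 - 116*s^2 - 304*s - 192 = (s - 4)*(s^4 + 12*s^3 + 51*s^2 + 88*s + 48) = (s - 4)*(s + 4)*(s^3 + 8*s^2 + 19*s + 12) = (s - 4)*(s + 1)*(s + 4)*(s^2 + 7*s + 12) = (s - 4)*(s + 1)*(s + 4)^2*(s + 3)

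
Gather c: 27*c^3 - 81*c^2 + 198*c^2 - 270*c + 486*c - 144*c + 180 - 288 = 27*c^3 + 117*c^2 + 72*c - 108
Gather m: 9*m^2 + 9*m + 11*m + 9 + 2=9*m^2 + 20*m + 11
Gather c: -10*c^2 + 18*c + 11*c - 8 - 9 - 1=-10*c^2 + 29*c - 18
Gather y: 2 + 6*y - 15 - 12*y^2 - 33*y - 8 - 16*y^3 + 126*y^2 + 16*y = -16*y^3 + 114*y^2 - 11*y - 21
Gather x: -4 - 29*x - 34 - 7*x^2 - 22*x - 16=-7*x^2 - 51*x - 54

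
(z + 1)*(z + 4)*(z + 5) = z^3 + 10*z^2 + 29*z + 20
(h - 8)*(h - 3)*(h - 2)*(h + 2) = h^4 - 11*h^3 + 20*h^2 + 44*h - 96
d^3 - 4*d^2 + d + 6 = (d - 3)*(d - 2)*(d + 1)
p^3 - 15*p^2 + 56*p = p*(p - 8)*(p - 7)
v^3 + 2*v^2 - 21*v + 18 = (v - 3)*(v - 1)*(v + 6)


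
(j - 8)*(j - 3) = j^2 - 11*j + 24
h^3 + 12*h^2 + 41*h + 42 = (h + 2)*(h + 3)*(h + 7)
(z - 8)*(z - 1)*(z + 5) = z^3 - 4*z^2 - 37*z + 40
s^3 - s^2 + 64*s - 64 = (s - 1)*(s - 8*I)*(s + 8*I)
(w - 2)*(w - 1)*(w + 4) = w^3 + w^2 - 10*w + 8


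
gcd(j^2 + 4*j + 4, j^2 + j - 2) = j + 2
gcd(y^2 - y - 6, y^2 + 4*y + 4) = y + 2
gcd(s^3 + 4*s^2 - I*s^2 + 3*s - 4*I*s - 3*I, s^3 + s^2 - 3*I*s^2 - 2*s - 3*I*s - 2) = s^2 + s*(1 - I) - I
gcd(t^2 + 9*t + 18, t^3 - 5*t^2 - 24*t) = t + 3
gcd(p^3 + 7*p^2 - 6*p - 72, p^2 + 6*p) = p + 6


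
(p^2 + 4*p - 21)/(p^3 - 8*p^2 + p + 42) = (p + 7)/(p^2 - 5*p - 14)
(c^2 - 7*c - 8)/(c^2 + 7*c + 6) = (c - 8)/(c + 6)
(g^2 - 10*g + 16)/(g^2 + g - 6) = (g - 8)/(g + 3)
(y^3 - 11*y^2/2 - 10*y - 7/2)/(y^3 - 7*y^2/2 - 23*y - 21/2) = (y + 1)/(y + 3)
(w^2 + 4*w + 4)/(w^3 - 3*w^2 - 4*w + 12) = (w + 2)/(w^2 - 5*w + 6)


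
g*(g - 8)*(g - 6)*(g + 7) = g^4 - 7*g^3 - 50*g^2 + 336*g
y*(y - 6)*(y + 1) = y^3 - 5*y^2 - 6*y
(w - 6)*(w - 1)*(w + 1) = w^3 - 6*w^2 - w + 6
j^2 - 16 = (j - 4)*(j + 4)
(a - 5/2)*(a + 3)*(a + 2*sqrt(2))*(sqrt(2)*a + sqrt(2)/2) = sqrt(2)*a^4 + sqrt(2)*a^3 + 4*a^3 - 29*sqrt(2)*a^2/4 + 4*a^2 - 29*a - 15*sqrt(2)*a/4 - 15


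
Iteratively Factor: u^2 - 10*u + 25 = (u - 5)*(u - 5)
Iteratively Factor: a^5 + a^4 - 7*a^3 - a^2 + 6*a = (a)*(a^4 + a^3 - 7*a^2 - a + 6) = a*(a - 1)*(a^3 + 2*a^2 - 5*a - 6) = a*(a - 1)*(a + 3)*(a^2 - a - 2) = a*(a - 2)*(a - 1)*(a + 3)*(a + 1)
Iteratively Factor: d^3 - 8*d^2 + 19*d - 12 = (d - 1)*(d^2 - 7*d + 12) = (d - 3)*(d - 1)*(d - 4)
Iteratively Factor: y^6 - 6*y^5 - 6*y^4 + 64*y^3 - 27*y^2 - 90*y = (y + 3)*(y^5 - 9*y^4 + 21*y^3 + y^2 - 30*y) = (y + 1)*(y + 3)*(y^4 - 10*y^3 + 31*y^2 - 30*y) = (y - 3)*(y + 1)*(y + 3)*(y^3 - 7*y^2 + 10*y) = y*(y - 3)*(y + 1)*(y + 3)*(y^2 - 7*y + 10) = y*(y - 5)*(y - 3)*(y + 1)*(y + 3)*(y - 2)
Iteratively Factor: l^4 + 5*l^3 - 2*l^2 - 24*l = (l + 4)*(l^3 + l^2 - 6*l) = (l - 2)*(l + 4)*(l^2 + 3*l) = l*(l - 2)*(l + 4)*(l + 3)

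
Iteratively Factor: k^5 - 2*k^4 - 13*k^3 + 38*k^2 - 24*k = (k)*(k^4 - 2*k^3 - 13*k^2 + 38*k - 24) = k*(k - 2)*(k^3 - 13*k + 12) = k*(k - 2)*(k + 4)*(k^2 - 4*k + 3) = k*(k - 2)*(k - 1)*(k + 4)*(k - 3)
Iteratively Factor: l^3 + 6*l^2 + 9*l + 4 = (l + 1)*(l^2 + 5*l + 4) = (l + 1)^2*(l + 4)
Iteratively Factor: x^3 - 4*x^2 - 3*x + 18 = (x - 3)*(x^2 - x - 6) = (x - 3)*(x + 2)*(x - 3)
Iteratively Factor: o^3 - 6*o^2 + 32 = (o - 4)*(o^2 - 2*o - 8) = (o - 4)^2*(o + 2)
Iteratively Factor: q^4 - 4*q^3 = (q - 4)*(q^3) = q*(q - 4)*(q^2) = q^2*(q - 4)*(q)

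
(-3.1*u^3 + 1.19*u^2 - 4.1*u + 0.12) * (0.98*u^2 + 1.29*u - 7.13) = -3.038*u^5 - 2.8328*u^4 + 19.6201*u^3 - 13.6561*u^2 + 29.3878*u - 0.8556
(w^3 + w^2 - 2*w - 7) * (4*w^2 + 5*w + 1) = 4*w^5 + 9*w^4 - 2*w^3 - 37*w^2 - 37*w - 7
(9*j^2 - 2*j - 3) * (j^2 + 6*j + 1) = 9*j^4 + 52*j^3 - 6*j^2 - 20*j - 3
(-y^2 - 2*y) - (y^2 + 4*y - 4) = -2*y^2 - 6*y + 4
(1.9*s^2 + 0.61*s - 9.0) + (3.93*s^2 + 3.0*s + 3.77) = 5.83*s^2 + 3.61*s - 5.23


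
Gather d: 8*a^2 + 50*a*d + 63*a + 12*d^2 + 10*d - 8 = 8*a^2 + 63*a + 12*d^2 + d*(50*a + 10) - 8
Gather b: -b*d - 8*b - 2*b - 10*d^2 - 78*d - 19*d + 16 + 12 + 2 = b*(-d - 10) - 10*d^2 - 97*d + 30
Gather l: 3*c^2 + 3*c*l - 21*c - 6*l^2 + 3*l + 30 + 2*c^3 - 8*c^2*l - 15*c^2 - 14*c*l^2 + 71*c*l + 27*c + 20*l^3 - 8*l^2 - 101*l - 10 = 2*c^3 - 12*c^2 + 6*c + 20*l^3 + l^2*(-14*c - 14) + l*(-8*c^2 + 74*c - 98) + 20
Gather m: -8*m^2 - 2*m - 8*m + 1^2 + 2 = -8*m^2 - 10*m + 3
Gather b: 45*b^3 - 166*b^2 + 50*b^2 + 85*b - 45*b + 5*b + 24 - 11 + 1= 45*b^3 - 116*b^2 + 45*b + 14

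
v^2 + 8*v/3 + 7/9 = (v + 1/3)*(v + 7/3)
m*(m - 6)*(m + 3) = m^3 - 3*m^2 - 18*m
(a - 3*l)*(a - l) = a^2 - 4*a*l + 3*l^2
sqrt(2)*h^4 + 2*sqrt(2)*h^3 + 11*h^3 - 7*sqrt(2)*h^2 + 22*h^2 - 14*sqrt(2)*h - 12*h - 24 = (h + 2)*(h - sqrt(2))*(h + 6*sqrt(2))*(sqrt(2)*h + 1)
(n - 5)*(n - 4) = n^2 - 9*n + 20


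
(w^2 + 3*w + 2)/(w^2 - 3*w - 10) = (w + 1)/(w - 5)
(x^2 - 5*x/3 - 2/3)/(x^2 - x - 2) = (x + 1/3)/(x + 1)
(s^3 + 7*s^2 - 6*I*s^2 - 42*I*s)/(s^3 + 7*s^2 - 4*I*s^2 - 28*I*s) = (s - 6*I)/(s - 4*I)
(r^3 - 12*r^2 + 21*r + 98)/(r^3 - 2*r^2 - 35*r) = (r^2 - 5*r - 14)/(r*(r + 5))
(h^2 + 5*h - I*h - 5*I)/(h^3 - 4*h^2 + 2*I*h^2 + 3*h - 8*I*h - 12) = (h + 5)/(h^2 + h*(-4 + 3*I) - 12*I)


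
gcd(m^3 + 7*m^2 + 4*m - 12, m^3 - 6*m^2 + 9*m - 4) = m - 1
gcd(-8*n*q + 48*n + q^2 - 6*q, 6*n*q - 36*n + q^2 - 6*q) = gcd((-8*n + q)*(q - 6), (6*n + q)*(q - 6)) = q - 6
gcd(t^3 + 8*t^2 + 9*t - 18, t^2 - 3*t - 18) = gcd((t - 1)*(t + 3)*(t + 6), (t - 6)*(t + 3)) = t + 3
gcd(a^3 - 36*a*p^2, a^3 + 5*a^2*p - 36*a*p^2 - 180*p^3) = -a^2 + 36*p^2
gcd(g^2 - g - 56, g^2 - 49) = g + 7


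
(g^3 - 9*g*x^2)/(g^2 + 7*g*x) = (g^2 - 9*x^2)/(g + 7*x)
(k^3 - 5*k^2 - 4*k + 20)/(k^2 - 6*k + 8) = (k^2 - 3*k - 10)/(k - 4)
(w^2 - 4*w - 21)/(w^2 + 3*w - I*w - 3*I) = (w - 7)/(w - I)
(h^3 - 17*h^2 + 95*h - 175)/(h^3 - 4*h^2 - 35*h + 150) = (h - 7)/(h + 6)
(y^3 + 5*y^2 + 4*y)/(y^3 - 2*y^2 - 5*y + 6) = y*(y^2 + 5*y + 4)/(y^3 - 2*y^2 - 5*y + 6)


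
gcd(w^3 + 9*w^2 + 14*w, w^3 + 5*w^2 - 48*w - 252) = 1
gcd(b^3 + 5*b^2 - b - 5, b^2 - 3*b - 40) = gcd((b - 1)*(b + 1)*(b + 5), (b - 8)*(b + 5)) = b + 5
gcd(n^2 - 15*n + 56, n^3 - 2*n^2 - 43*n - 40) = n - 8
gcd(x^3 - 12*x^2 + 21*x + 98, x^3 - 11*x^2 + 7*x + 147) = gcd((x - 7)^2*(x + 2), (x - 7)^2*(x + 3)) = x^2 - 14*x + 49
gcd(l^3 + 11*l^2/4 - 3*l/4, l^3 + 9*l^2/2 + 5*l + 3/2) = l + 3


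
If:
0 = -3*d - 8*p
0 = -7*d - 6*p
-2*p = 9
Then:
No Solution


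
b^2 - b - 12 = (b - 4)*(b + 3)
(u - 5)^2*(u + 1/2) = u^3 - 19*u^2/2 + 20*u + 25/2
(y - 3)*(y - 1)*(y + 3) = y^3 - y^2 - 9*y + 9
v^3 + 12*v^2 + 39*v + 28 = (v + 1)*(v + 4)*(v + 7)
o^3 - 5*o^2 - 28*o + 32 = (o - 8)*(o - 1)*(o + 4)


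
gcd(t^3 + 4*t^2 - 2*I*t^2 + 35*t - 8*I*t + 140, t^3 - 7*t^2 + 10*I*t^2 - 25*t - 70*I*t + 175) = t + 5*I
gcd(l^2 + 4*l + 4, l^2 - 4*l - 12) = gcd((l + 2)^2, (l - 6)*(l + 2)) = l + 2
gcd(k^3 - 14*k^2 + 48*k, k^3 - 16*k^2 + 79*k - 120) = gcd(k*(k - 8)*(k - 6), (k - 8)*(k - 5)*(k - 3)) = k - 8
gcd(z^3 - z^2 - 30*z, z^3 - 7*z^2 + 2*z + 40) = 1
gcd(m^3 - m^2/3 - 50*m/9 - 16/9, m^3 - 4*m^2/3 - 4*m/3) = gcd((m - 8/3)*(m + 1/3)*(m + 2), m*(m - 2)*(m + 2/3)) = 1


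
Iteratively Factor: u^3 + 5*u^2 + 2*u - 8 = (u + 4)*(u^2 + u - 2) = (u + 2)*(u + 4)*(u - 1)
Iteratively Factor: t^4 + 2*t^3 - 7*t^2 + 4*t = (t)*(t^3 + 2*t^2 - 7*t + 4) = t*(t - 1)*(t^2 + 3*t - 4) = t*(t - 1)*(t + 4)*(t - 1)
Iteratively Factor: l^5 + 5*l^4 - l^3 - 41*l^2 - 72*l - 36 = (l - 3)*(l^4 + 8*l^3 + 23*l^2 + 28*l + 12) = (l - 3)*(l + 2)*(l^3 + 6*l^2 + 11*l + 6) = (l - 3)*(l + 2)*(l + 3)*(l^2 + 3*l + 2) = (l - 3)*(l + 1)*(l + 2)*(l + 3)*(l + 2)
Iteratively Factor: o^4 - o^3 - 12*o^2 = (o)*(o^3 - o^2 - 12*o) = o*(o - 4)*(o^2 + 3*o) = o*(o - 4)*(o + 3)*(o)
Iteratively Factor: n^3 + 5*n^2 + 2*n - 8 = (n - 1)*(n^2 + 6*n + 8) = (n - 1)*(n + 2)*(n + 4)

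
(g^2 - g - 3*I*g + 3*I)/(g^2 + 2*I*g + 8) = (g^2 - g - 3*I*g + 3*I)/(g^2 + 2*I*g + 8)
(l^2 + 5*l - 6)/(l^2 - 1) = (l + 6)/(l + 1)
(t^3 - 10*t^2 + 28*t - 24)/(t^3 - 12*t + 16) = (t - 6)/(t + 4)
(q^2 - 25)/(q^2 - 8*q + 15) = (q + 5)/(q - 3)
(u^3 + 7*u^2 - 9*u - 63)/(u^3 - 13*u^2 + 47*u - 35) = (u^3 + 7*u^2 - 9*u - 63)/(u^3 - 13*u^2 + 47*u - 35)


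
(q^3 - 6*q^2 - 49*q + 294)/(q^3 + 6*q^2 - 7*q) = (q^2 - 13*q + 42)/(q*(q - 1))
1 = 1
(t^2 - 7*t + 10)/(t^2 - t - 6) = (-t^2 + 7*t - 10)/(-t^2 + t + 6)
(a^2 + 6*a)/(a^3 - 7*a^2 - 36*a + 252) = a/(a^2 - 13*a + 42)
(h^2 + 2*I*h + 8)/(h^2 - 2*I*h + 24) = (h - 2*I)/(h - 6*I)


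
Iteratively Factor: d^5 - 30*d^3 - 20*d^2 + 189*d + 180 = (d - 5)*(d^4 + 5*d^3 - 5*d^2 - 45*d - 36) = (d - 5)*(d - 3)*(d^3 + 8*d^2 + 19*d + 12) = (d - 5)*(d - 3)*(d + 3)*(d^2 + 5*d + 4) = (d - 5)*(d - 3)*(d + 1)*(d + 3)*(d + 4)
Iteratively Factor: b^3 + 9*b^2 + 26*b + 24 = (b + 2)*(b^2 + 7*b + 12) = (b + 2)*(b + 3)*(b + 4)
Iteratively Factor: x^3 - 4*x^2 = (x)*(x^2 - 4*x) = x*(x - 4)*(x)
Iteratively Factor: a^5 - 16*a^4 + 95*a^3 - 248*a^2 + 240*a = (a)*(a^4 - 16*a^3 + 95*a^2 - 248*a + 240) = a*(a - 4)*(a^3 - 12*a^2 + 47*a - 60) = a*(a - 5)*(a - 4)*(a^2 - 7*a + 12) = a*(a - 5)*(a - 4)^2*(a - 3)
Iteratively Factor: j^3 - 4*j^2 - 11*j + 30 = (j - 5)*(j^2 + j - 6) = (j - 5)*(j - 2)*(j + 3)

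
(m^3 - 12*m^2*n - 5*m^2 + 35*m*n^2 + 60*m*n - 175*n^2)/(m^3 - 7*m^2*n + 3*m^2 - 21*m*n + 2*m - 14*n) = (m^2 - 5*m*n - 5*m + 25*n)/(m^2 + 3*m + 2)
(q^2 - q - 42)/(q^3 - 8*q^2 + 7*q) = (q + 6)/(q*(q - 1))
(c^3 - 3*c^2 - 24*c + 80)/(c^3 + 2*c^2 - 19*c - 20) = (c - 4)/(c + 1)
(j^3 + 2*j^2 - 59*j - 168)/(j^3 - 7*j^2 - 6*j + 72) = (j^2 - j - 56)/(j^2 - 10*j + 24)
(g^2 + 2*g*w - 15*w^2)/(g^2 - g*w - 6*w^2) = (g + 5*w)/(g + 2*w)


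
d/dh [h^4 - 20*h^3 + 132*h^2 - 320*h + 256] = 4*h^3 - 60*h^2 + 264*h - 320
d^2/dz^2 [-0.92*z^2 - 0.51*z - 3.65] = -1.84000000000000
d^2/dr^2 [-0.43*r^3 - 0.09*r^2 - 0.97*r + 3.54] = -2.58*r - 0.18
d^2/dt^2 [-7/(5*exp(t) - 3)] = (-175*exp(t) - 105)*exp(t)/(5*exp(t) - 3)^3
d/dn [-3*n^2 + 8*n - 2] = 8 - 6*n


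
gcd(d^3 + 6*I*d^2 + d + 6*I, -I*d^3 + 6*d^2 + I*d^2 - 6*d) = d + 6*I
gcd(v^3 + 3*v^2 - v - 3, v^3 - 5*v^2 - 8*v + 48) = v + 3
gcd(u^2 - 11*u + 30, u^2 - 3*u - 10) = u - 5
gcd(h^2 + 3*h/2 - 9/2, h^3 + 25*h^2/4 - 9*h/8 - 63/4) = h - 3/2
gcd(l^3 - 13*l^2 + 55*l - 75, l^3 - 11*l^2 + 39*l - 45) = l^2 - 8*l + 15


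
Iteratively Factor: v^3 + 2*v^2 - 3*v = (v - 1)*(v^2 + 3*v) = v*(v - 1)*(v + 3)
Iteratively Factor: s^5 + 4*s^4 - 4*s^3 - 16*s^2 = (s + 2)*(s^4 + 2*s^3 - 8*s^2) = s*(s + 2)*(s^3 + 2*s^2 - 8*s) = s*(s - 2)*(s + 2)*(s^2 + 4*s) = s^2*(s - 2)*(s + 2)*(s + 4)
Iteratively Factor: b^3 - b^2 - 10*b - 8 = (b + 2)*(b^2 - 3*b - 4) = (b - 4)*(b + 2)*(b + 1)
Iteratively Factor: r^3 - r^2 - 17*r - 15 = (r + 3)*(r^2 - 4*r - 5) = (r - 5)*(r + 3)*(r + 1)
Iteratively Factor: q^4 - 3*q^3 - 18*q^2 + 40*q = (q - 5)*(q^3 + 2*q^2 - 8*q) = q*(q - 5)*(q^2 + 2*q - 8) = q*(q - 5)*(q + 4)*(q - 2)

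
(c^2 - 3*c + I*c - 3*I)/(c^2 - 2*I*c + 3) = (c - 3)/(c - 3*I)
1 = 1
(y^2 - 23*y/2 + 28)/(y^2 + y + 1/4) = 2*(2*y^2 - 23*y + 56)/(4*y^2 + 4*y + 1)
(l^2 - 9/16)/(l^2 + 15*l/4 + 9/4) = (l - 3/4)/(l + 3)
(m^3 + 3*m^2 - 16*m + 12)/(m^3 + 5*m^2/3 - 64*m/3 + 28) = 3*(m - 1)/(3*m - 7)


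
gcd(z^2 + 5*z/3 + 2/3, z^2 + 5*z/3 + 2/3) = z^2 + 5*z/3 + 2/3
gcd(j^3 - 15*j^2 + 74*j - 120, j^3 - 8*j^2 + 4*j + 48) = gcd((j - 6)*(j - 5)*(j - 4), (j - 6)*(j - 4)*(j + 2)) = j^2 - 10*j + 24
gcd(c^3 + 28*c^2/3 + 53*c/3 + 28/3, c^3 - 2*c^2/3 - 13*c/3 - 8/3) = c + 1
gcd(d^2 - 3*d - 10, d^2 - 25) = d - 5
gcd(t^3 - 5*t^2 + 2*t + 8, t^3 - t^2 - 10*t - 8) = t^2 - 3*t - 4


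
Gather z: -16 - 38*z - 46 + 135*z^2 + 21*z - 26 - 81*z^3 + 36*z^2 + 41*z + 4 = -81*z^3 + 171*z^2 + 24*z - 84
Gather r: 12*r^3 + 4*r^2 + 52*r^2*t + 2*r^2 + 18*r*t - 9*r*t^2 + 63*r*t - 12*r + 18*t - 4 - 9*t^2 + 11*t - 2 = 12*r^3 + r^2*(52*t + 6) + r*(-9*t^2 + 81*t - 12) - 9*t^2 + 29*t - 6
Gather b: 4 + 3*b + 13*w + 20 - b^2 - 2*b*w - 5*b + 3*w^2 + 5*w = -b^2 + b*(-2*w - 2) + 3*w^2 + 18*w + 24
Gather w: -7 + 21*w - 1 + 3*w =24*w - 8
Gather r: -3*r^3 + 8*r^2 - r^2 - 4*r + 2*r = -3*r^3 + 7*r^2 - 2*r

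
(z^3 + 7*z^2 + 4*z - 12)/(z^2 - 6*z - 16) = (z^2 + 5*z - 6)/(z - 8)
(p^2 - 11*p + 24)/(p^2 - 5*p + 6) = (p - 8)/(p - 2)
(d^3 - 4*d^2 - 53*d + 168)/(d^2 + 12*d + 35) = (d^2 - 11*d + 24)/(d + 5)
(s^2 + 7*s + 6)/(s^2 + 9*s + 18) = (s + 1)/(s + 3)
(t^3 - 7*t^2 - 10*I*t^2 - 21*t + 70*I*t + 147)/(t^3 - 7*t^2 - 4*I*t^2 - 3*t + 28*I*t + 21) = (t - 7*I)/(t - I)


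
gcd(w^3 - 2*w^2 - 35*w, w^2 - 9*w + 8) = 1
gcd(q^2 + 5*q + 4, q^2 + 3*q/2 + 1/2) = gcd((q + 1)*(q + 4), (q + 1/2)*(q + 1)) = q + 1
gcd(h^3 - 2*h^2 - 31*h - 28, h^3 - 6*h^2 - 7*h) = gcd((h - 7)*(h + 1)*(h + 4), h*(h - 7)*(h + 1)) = h^2 - 6*h - 7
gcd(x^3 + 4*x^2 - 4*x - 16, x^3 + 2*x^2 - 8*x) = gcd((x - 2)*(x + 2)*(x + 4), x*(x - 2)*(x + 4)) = x^2 + 2*x - 8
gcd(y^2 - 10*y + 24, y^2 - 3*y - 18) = y - 6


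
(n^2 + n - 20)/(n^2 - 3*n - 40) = (n - 4)/(n - 8)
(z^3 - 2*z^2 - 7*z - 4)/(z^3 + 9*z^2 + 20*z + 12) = (z^2 - 3*z - 4)/(z^2 + 8*z + 12)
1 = 1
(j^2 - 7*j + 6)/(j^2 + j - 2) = (j - 6)/(j + 2)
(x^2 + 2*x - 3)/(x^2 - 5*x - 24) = (x - 1)/(x - 8)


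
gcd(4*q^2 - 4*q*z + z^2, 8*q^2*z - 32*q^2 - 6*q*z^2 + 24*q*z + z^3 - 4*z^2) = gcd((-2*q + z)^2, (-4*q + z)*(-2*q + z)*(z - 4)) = -2*q + z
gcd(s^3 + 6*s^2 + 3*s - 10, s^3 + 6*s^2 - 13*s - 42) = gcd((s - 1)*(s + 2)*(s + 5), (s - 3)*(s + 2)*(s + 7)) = s + 2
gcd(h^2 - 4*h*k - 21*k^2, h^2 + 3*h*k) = h + 3*k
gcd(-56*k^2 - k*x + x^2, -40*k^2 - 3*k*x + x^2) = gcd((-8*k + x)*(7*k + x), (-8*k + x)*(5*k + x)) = -8*k + x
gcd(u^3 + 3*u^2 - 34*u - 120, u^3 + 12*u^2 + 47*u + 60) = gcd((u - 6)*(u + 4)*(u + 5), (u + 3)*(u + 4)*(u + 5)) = u^2 + 9*u + 20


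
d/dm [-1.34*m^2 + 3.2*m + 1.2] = 3.2 - 2.68*m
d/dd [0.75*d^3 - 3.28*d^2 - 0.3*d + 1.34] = 2.25*d^2 - 6.56*d - 0.3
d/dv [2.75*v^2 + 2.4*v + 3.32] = 5.5*v + 2.4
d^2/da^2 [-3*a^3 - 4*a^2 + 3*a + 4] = -18*a - 8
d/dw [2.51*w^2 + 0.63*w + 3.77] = 5.02*w + 0.63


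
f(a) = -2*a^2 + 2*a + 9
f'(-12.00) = 50.00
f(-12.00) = -303.00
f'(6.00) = -22.00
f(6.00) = -51.00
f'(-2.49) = 11.96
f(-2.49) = -8.38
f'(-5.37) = 23.48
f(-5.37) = -59.41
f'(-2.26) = 11.04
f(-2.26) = -5.74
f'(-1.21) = 6.84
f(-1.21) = 3.65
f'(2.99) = -9.96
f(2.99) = -2.90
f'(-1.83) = 9.32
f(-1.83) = -1.36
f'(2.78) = -9.12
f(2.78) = -0.90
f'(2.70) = -8.80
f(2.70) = -0.18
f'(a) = 2 - 4*a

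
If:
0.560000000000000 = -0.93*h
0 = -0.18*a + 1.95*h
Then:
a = -6.52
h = -0.60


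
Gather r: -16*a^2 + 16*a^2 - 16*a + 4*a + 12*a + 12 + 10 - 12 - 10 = 0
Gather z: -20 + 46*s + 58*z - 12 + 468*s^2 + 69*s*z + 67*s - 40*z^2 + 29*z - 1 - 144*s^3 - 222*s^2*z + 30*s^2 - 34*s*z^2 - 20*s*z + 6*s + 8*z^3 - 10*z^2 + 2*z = -144*s^3 + 498*s^2 + 119*s + 8*z^3 + z^2*(-34*s - 50) + z*(-222*s^2 + 49*s + 89) - 33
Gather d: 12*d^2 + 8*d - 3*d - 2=12*d^2 + 5*d - 2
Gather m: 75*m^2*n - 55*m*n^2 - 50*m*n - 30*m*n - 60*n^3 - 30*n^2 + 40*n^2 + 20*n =75*m^2*n + m*(-55*n^2 - 80*n) - 60*n^3 + 10*n^2 + 20*n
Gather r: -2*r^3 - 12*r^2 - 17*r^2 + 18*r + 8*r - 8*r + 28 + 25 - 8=-2*r^3 - 29*r^2 + 18*r + 45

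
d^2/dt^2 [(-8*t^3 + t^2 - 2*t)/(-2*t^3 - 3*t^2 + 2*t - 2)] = 4*(-26*t^6 + 60*t^5 - 84*t^4 + 16*t^3 - 63*t^2 + 30*t + 2)/(8*t^9 + 36*t^8 + 30*t^7 - 21*t^6 + 42*t^5 + 42*t^4 - 56*t^3 + 60*t^2 - 24*t + 8)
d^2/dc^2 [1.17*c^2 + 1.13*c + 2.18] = 2.34000000000000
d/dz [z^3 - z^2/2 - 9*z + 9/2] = 3*z^2 - z - 9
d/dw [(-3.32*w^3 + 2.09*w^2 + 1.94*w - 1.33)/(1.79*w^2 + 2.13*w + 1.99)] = (-5.9428*w^4 - 14.1432*w^3 - 18.8413*w^2 + 13.0796*w + 6.6935)/(3.2041*w^4 + 7.6254*w^3 + 11.6611*w^2 + 8.4774*w + 3.9601)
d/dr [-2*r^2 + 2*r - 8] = 2 - 4*r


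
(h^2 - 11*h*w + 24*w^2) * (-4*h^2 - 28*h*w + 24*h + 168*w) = -4*h^4 + 16*h^3*w + 24*h^3 + 212*h^2*w^2 - 96*h^2*w - 672*h*w^3 - 1272*h*w^2 + 4032*w^3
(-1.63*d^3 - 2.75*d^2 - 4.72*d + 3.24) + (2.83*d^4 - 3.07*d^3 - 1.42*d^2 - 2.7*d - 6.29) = 2.83*d^4 - 4.7*d^3 - 4.17*d^2 - 7.42*d - 3.05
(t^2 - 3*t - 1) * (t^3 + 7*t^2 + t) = t^5 + 4*t^4 - 21*t^3 - 10*t^2 - t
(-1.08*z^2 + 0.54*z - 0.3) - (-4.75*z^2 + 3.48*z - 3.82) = 3.67*z^2 - 2.94*z + 3.52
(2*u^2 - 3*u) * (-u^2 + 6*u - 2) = -2*u^4 + 15*u^3 - 22*u^2 + 6*u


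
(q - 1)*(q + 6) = q^2 + 5*q - 6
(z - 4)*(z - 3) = z^2 - 7*z + 12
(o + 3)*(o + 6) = o^2 + 9*o + 18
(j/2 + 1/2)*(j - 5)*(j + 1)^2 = j^4/2 - j^3 - 6*j^2 - 7*j - 5/2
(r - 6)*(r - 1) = r^2 - 7*r + 6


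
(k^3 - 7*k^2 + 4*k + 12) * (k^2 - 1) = k^5 - 7*k^4 + 3*k^3 + 19*k^2 - 4*k - 12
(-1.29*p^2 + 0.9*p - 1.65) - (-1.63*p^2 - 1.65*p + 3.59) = 0.34*p^2 + 2.55*p - 5.24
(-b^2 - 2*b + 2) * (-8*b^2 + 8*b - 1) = 8*b^4 + 8*b^3 - 31*b^2 + 18*b - 2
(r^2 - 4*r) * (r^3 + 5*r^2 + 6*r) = r^5 + r^4 - 14*r^3 - 24*r^2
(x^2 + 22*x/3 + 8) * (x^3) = x^5 + 22*x^4/3 + 8*x^3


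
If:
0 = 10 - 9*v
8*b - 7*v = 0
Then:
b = 35/36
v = 10/9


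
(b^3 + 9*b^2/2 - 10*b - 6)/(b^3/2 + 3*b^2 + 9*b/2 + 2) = (2*b^3 + 9*b^2 - 20*b - 12)/(b^3 + 6*b^2 + 9*b + 4)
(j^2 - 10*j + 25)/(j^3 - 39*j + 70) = (j - 5)/(j^2 + 5*j - 14)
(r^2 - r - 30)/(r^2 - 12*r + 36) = (r + 5)/(r - 6)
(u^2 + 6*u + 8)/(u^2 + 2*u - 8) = (u + 2)/(u - 2)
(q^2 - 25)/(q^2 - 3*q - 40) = (q - 5)/(q - 8)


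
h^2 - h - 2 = (h - 2)*(h + 1)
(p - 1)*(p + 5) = p^2 + 4*p - 5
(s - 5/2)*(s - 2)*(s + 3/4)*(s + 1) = s^4 - 11*s^3/4 - 17*s^2/8 + 43*s/8 + 15/4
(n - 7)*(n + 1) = n^2 - 6*n - 7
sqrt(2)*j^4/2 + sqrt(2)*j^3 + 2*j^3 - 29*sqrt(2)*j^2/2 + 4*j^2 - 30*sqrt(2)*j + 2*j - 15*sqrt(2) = (j + 1)*(j - 3*sqrt(2))*(j + 5*sqrt(2))*(sqrt(2)*j/2 + sqrt(2)/2)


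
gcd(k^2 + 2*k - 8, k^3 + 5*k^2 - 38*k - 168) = k + 4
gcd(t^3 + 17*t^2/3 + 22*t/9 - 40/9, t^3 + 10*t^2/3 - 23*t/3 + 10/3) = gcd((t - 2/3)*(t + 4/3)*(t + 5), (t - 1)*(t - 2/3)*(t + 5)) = t^2 + 13*t/3 - 10/3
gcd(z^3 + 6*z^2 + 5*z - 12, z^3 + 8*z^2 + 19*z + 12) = z^2 + 7*z + 12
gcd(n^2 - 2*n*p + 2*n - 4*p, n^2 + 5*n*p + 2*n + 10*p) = n + 2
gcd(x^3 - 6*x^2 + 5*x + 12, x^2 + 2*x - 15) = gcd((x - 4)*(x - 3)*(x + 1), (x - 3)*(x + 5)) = x - 3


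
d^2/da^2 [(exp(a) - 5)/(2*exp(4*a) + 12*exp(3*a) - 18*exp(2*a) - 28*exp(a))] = (9*exp(7*a) - 14*exp(6*a) - 564*exp(5*a) - 1116*exp(4*a) + 3317*exp(3*a) - 906*exp(2*a) - 1890*exp(a) - 980)*exp(-a)/(2*(exp(9*a) + 18*exp(8*a) + 81*exp(7*a) - 150*exp(6*a) - 1233*exp(5*a) + 702*exp(4*a) + 4395*exp(3*a) + 126*exp(2*a) - 5292*exp(a) - 2744))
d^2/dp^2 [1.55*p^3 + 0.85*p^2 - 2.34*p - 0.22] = 9.3*p + 1.7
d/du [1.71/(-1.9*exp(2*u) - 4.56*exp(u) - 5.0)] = (6.498*exp(u) + 7.7976)*exp(u)/(1.9*exp(2*u) + 4.56*exp(u) + 5.0)^2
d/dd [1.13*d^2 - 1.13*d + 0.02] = 2.26*d - 1.13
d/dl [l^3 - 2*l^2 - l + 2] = 3*l^2 - 4*l - 1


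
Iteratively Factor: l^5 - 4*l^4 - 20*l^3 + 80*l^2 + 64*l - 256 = (l - 4)*(l^4 - 20*l^2 + 64) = (l - 4)*(l + 4)*(l^3 - 4*l^2 - 4*l + 16) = (l - 4)*(l - 2)*(l + 4)*(l^2 - 2*l - 8) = (l - 4)*(l - 2)*(l + 2)*(l + 4)*(l - 4)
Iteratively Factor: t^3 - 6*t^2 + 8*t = (t - 2)*(t^2 - 4*t) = (t - 4)*(t - 2)*(t)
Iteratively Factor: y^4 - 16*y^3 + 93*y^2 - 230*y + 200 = (y - 2)*(y^3 - 14*y^2 + 65*y - 100) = (y - 5)*(y - 2)*(y^2 - 9*y + 20) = (y - 5)^2*(y - 2)*(y - 4)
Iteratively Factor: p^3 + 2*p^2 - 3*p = (p + 3)*(p^2 - p) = p*(p + 3)*(p - 1)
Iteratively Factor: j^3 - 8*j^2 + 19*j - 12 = (j - 3)*(j^2 - 5*j + 4) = (j - 3)*(j - 1)*(j - 4)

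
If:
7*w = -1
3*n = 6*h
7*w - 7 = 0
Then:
No Solution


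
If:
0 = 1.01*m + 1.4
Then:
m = -1.39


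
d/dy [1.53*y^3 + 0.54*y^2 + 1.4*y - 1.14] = 4.59*y^2 + 1.08*y + 1.4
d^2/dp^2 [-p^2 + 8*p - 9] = -2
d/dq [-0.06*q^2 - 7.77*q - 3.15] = -0.12*q - 7.77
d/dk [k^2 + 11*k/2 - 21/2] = 2*k + 11/2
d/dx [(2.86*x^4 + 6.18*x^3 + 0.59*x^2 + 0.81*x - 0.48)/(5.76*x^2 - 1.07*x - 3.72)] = (32.9472*x^5 + 26.4162*x^4 - 55.782*x^3 - 74.2657*x^2 + 1.14*x - 3.5268)/(33.1776*x^4 - 12.3264*x^3 - 41.7095*x^2 + 7.9608*x + 13.8384)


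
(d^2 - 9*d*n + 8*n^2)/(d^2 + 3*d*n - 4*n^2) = (d - 8*n)/(d + 4*n)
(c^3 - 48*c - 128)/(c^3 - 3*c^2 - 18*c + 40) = (c^2 - 4*c - 32)/(c^2 - 7*c + 10)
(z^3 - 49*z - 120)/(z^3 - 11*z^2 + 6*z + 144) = (z + 5)/(z - 6)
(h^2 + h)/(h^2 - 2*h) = (h + 1)/(h - 2)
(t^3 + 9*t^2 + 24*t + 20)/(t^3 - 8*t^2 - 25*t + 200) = (t^2 + 4*t + 4)/(t^2 - 13*t + 40)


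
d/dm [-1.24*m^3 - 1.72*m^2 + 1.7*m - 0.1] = -3.72*m^2 - 3.44*m + 1.7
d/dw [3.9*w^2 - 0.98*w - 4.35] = 7.8*w - 0.98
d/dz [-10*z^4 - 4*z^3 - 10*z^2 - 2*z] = -40*z^3 - 12*z^2 - 20*z - 2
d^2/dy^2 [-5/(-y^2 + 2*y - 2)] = 10*(-y^2 + 2*y + 4*(y - 1)^2 - 2)/(y^2 - 2*y + 2)^3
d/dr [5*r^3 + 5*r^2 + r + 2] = 15*r^2 + 10*r + 1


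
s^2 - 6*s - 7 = (s - 7)*(s + 1)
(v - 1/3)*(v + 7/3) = v^2 + 2*v - 7/9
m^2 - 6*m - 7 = (m - 7)*(m + 1)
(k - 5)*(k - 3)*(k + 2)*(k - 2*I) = k^4 - 6*k^3 - 2*I*k^3 - k^2 + 12*I*k^2 + 30*k + 2*I*k - 60*I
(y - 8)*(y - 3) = y^2 - 11*y + 24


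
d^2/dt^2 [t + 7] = 0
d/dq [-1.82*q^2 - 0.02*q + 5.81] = -3.64*q - 0.02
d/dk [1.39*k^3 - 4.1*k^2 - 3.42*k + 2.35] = 4.17*k^2 - 8.2*k - 3.42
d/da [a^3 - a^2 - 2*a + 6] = 3*a^2 - 2*a - 2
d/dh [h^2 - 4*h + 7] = 2*h - 4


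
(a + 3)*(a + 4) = a^2 + 7*a + 12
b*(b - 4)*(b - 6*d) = b^3 - 6*b^2*d - 4*b^2 + 24*b*d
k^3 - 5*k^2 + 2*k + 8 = (k - 4)*(k - 2)*(k + 1)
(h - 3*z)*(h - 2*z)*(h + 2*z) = h^3 - 3*h^2*z - 4*h*z^2 + 12*z^3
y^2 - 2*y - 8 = (y - 4)*(y + 2)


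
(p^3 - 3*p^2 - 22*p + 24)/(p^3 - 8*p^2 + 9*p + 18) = (p^2 + 3*p - 4)/(p^2 - 2*p - 3)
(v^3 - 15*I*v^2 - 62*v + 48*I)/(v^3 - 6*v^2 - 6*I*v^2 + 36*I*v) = (v^2 - 9*I*v - 8)/(v*(v - 6))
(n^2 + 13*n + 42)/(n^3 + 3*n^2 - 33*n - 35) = (n + 6)/(n^2 - 4*n - 5)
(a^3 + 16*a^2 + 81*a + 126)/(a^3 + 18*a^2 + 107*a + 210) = (a + 3)/(a + 5)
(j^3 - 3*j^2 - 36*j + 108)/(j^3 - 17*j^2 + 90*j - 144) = (j + 6)/(j - 8)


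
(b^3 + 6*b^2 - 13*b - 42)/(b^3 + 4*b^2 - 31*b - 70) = (b - 3)/(b - 5)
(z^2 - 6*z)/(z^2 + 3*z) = (z - 6)/(z + 3)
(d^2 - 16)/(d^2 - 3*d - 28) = (d - 4)/(d - 7)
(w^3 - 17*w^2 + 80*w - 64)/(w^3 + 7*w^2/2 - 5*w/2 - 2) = 2*(w^2 - 16*w + 64)/(2*w^2 + 9*w + 4)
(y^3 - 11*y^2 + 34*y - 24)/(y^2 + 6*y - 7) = (y^2 - 10*y + 24)/(y + 7)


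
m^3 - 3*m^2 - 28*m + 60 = (m - 6)*(m - 2)*(m + 5)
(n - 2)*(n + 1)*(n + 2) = n^3 + n^2 - 4*n - 4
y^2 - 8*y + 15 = (y - 5)*(y - 3)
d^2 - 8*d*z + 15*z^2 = (d - 5*z)*(d - 3*z)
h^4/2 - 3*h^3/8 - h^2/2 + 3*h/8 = h*(h/2 + 1/2)*(h - 1)*(h - 3/4)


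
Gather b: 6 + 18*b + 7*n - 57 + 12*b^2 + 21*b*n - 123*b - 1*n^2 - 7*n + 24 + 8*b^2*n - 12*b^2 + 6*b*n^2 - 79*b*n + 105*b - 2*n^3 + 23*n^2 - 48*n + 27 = 8*b^2*n + b*(6*n^2 - 58*n) - 2*n^3 + 22*n^2 - 48*n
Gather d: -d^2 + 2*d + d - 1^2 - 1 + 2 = -d^2 + 3*d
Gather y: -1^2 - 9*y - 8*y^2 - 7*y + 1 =-8*y^2 - 16*y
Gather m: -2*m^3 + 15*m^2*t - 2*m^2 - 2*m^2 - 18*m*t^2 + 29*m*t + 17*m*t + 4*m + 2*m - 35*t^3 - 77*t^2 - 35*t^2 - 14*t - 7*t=-2*m^3 + m^2*(15*t - 4) + m*(-18*t^2 + 46*t + 6) - 35*t^3 - 112*t^2 - 21*t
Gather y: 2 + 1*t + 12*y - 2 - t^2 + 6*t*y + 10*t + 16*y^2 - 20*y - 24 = -t^2 + 11*t + 16*y^2 + y*(6*t - 8) - 24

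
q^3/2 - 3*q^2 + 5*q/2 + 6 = (q/2 + 1/2)*(q - 4)*(q - 3)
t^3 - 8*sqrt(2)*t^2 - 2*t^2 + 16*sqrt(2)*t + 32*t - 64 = (t - 2)*(t - 4*sqrt(2))^2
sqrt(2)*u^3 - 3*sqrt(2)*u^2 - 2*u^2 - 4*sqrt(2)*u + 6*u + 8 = (u - 4)*(u - sqrt(2))*(sqrt(2)*u + sqrt(2))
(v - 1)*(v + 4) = v^2 + 3*v - 4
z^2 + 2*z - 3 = (z - 1)*(z + 3)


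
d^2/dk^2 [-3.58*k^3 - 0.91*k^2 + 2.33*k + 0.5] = -21.48*k - 1.82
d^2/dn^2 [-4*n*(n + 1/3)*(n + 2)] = -24*n - 56/3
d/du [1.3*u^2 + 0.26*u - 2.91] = 2.6*u + 0.26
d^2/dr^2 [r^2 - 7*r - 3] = 2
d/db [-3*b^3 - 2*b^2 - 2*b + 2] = -9*b^2 - 4*b - 2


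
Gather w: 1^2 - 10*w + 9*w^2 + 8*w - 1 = 9*w^2 - 2*w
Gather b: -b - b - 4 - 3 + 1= -2*b - 6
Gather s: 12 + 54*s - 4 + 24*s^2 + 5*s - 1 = 24*s^2 + 59*s + 7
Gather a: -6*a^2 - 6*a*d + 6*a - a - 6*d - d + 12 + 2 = -6*a^2 + a*(5 - 6*d) - 7*d + 14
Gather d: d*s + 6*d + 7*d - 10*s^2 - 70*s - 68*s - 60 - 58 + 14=d*(s + 13) - 10*s^2 - 138*s - 104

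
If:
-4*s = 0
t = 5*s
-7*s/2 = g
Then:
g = 0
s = 0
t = 0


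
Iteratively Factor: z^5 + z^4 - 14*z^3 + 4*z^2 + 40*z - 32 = (z - 1)*(z^4 + 2*z^3 - 12*z^2 - 8*z + 32) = (z - 2)*(z - 1)*(z^3 + 4*z^2 - 4*z - 16) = (z - 2)*(z - 1)*(z + 2)*(z^2 + 2*z - 8) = (z - 2)^2*(z - 1)*(z + 2)*(z + 4)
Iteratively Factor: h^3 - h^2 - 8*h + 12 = (h - 2)*(h^2 + h - 6) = (h - 2)*(h + 3)*(h - 2)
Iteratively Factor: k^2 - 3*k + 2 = (k - 2)*(k - 1)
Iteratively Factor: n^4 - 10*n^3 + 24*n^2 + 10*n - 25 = (n - 1)*(n^3 - 9*n^2 + 15*n + 25) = (n - 1)*(n + 1)*(n^2 - 10*n + 25) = (n - 5)*(n - 1)*(n + 1)*(n - 5)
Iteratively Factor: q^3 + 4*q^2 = (q)*(q^2 + 4*q) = q*(q + 4)*(q)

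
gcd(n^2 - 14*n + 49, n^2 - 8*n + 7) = n - 7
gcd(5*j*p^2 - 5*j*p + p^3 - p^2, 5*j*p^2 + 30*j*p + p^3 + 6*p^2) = 5*j*p + p^2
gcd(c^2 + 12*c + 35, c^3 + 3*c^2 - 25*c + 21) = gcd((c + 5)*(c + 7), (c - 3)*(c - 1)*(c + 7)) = c + 7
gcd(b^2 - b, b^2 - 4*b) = b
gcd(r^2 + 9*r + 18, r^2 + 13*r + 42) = r + 6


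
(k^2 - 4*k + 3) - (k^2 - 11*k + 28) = 7*k - 25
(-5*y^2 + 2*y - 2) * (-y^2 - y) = 5*y^4 + 3*y^3 + 2*y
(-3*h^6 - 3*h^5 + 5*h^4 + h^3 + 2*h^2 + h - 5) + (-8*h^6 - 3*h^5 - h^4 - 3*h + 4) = -11*h^6 - 6*h^5 + 4*h^4 + h^3 + 2*h^2 - 2*h - 1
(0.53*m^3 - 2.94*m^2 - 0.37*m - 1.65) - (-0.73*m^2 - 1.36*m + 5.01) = 0.53*m^3 - 2.21*m^2 + 0.99*m - 6.66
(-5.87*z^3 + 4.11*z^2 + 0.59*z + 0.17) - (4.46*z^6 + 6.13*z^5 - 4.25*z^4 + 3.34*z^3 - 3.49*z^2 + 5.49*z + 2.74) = -4.46*z^6 - 6.13*z^5 + 4.25*z^4 - 9.21*z^3 + 7.6*z^2 - 4.9*z - 2.57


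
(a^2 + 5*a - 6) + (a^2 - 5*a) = 2*a^2 - 6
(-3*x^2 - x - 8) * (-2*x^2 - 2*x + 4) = 6*x^4 + 8*x^3 + 6*x^2 + 12*x - 32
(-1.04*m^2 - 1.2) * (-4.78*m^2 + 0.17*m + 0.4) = 4.9712*m^4 - 0.1768*m^3 + 5.32*m^2 - 0.204*m - 0.48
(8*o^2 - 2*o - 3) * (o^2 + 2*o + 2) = 8*o^4 + 14*o^3 + 9*o^2 - 10*o - 6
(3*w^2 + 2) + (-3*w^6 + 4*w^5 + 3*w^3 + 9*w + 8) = -3*w^6 + 4*w^5 + 3*w^3 + 3*w^2 + 9*w + 10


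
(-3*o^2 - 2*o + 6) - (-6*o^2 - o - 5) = 3*o^2 - o + 11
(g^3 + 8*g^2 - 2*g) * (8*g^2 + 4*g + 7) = 8*g^5 + 68*g^4 + 23*g^3 + 48*g^2 - 14*g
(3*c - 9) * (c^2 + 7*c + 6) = 3*c^3 + 12*c^2 - 45*c - 54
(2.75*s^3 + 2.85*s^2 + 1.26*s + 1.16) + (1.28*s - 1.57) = 2.75*s^3 + 2.85*s^2 + 2.54*s - 0.41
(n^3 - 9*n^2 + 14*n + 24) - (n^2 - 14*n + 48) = n^3 - 10*n^2 + 28*n - 24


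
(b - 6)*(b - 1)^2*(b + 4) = b^4 - 4*b^3 - 19*b^2 + 46*b - 24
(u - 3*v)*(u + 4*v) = u^2 + u*v - 12*v^2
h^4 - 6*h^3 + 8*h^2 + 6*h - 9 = (h - 3)^2*(h - 1)*(h + 1)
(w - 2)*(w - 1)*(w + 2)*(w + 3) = w^4 + 2*w^3 - 7*w^2 - 8*w + 12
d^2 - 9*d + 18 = (d - 6)*(d - 3)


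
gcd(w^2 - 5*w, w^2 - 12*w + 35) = w - 5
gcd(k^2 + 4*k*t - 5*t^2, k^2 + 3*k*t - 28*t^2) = 1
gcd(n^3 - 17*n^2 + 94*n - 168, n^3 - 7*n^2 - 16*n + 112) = n^2 - 11*n + 28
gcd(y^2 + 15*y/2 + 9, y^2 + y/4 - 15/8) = y + 3/2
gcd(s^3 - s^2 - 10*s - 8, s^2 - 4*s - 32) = 1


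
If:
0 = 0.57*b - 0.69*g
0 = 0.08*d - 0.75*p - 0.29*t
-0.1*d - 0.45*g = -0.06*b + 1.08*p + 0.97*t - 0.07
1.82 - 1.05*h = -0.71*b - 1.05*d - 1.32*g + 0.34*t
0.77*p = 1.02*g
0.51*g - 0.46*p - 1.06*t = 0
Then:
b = 0.03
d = 0.29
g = 0.02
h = 2.07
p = 0.03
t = -0.00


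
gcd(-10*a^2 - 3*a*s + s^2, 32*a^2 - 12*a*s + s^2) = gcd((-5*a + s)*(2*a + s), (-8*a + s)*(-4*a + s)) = 1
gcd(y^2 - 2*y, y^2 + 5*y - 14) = y - 2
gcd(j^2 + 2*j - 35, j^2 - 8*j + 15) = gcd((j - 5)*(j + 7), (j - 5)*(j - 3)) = j - 5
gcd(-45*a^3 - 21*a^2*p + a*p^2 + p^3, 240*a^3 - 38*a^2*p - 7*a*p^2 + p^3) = -5*a + p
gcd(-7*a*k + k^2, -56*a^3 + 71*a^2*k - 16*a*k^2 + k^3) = 7*a - k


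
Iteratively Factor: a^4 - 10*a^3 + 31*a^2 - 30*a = (a - 5)*(a^3 - 5*a^2 + 6*a) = (a - 5)*(a - 3)*(a^2 - 2*a) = (a - 5)*(a - 3)*(a - 2)*(a)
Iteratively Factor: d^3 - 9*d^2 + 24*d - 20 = (d - 5)*(d^2 - 4*d + 4) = (d - 5)*(d - 2)*(d - 2)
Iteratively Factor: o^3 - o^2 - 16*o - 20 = (o - 5)*(o^2 + 4*o + 4) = (o - 5)*(o + 2)*(o + 2)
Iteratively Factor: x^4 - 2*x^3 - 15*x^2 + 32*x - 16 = (x - 4)*(x^3 + 2*x^2 - 7*x + 4) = (x - 4)*(x + 4)*(x^2 - 2*x + 1) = (x - 4)*(x - 1)*(x + 4)*(x - 1)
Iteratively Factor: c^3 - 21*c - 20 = (c - 5)*(c^2 + 5*c + 4) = (c - 5)*(c + 4)*(c + 1)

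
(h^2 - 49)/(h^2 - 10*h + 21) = (h + 7)/(h - 3)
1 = 1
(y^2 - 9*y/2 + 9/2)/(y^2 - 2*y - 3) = (y - 3/2)/(y + 1)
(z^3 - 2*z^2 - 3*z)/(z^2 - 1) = z*(z - 3)/(z - 1)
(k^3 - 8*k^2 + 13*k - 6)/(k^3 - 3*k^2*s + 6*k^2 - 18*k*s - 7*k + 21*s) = (-k^2 + 7*k - 6)/(-k^2 + 3*k*s - 7*k + 21*s)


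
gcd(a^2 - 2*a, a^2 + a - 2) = 1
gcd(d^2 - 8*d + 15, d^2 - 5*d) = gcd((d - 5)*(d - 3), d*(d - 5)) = d - 5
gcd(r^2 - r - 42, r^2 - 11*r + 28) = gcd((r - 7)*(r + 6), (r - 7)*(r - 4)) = r - 7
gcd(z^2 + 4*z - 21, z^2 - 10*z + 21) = z - 3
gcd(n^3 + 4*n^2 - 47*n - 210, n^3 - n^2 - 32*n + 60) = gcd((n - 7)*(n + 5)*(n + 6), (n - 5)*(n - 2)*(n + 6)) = n + 6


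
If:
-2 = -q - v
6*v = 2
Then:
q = 5/3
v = 1/3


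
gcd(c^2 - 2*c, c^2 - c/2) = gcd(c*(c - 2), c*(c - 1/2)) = c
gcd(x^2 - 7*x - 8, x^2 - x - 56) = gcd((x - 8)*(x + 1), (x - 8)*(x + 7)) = x - 8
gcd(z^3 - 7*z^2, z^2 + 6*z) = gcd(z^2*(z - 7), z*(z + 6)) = z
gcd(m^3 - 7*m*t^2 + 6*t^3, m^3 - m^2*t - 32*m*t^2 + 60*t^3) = -m + 2*t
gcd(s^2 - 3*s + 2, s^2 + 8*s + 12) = 1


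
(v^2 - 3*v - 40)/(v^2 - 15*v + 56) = (v + 5)/(v - 7)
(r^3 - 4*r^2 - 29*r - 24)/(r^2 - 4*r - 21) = (r^2 - 7*r - 8)/(r - 7)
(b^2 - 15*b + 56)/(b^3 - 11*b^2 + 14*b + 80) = (b - 7)/(b^2 - 3*b - 10)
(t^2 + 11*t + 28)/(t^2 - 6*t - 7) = (t^2 + 11*t + 28)/(t^2 - 6*t - 7)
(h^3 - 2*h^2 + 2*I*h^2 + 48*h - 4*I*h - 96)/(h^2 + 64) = (h^2 + h*(-2 - 6*I) + 12*I)/(h - 8*I)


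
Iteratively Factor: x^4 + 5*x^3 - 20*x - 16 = (x - 2)*(x^3 + 7*x^2 + 14*x + 8) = (x - 2)*(x + 2)*(x^2 + 5*x + 4) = (x - 2)*(x + 1)*(x + 2)*(x + 4)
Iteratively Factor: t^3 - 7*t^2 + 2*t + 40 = (t - 5)*(t^2 - 2*t - 8) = (t - 5)*(t - 4)*(t + 2)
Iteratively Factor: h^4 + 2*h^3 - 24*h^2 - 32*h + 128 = (h - 4)*(h^3 + 6*h^2 - 32) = (h - 4)*(h - 2)*(h^2 + 8*h + 16) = (h - 4)*(h - 2)*(h + 4)*(h + 4)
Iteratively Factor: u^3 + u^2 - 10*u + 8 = (u - 2)*(u^2 + 3*u - 4) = (u - 2)*(u - 1)*(u + 4)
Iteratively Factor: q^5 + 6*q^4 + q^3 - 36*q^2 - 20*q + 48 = (q - 2)*(q^4 + 8*q^3 + 17*q^2 - 2*q - 24) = (q - 2)*(q - 1)*(q^3 + 9*q^2 + 26*q + 24) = (q - 2)*(q - 1)*(q + 2)*(q^2 + 7*q + 12) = (q - 2)*(q - 1)*(q + 2)*(q + 3)*(q + 4)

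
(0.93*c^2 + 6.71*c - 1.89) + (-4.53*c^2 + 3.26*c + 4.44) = -3.6*c^2 + 9.97*c + 2.55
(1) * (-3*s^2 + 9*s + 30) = -3*s^2 + 9*s + 30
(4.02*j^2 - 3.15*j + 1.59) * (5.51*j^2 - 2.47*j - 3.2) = 22.1502*j^4 - 27.2859*j^3 + 3.6774*j^2 + 6.1527*j - 5.088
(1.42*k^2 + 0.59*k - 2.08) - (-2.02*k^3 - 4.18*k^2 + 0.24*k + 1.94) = 2.02*k^3 + 5.6*k^2 + 0.35*k - 4.02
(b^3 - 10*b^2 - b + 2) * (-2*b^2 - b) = -2*b^5 + 19*b^4 + 12*b^3 - 3*b^2 - 2*b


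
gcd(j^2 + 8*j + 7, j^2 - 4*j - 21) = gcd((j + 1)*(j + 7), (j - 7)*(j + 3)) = 1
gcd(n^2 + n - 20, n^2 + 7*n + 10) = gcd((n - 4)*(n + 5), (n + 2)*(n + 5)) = n + 5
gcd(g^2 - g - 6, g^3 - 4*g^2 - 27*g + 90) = g - 3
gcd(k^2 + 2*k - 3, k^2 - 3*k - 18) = k + 3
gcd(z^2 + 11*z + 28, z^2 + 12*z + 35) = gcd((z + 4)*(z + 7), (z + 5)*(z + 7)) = z + 7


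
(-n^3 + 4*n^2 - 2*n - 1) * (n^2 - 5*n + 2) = -n^5 + 9*n^4 - 24*n^3 + 17*n^2 + n - 2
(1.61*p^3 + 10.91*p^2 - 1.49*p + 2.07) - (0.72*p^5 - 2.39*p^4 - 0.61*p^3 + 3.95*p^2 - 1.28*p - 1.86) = -0.72*p^5 + 2.39*p^4 + 2.22*p^3 + 6.96*p^2 - 0.21*p + 3.93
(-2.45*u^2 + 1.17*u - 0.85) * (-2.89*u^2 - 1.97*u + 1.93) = 7.0805*u^4 + 1.4452*u^3 - 4.5769*u^2 + 3.9326*u - 1.6405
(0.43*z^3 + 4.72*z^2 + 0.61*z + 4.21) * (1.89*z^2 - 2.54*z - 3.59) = 0.8127*z^5 + 7.8286*z^4 - 12.3796*z^3 - 10.5373*z^2 - 12.8833*z - 15.1139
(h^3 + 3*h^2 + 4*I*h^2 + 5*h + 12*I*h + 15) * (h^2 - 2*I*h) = h^5 + 3*h^4 + 2*I*h^4 + 13*h^3 + 6*I*h^3 + 39*h^2 - 10*I*h^2 - 30*I*h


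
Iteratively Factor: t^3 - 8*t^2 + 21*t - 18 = (t - 3)*(t^2 - 5*t + 6) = (t - 3)^2*(t - 2)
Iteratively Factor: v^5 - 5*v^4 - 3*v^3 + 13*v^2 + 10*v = (v)*(v^4 - 5*v^3 - 3*v^2 + 13*v + 10) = v*(v - 5)*(v^3 - 3*v - 2) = v*(v - 5)*(v + 1)*(v^2 - v - 2) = v*(v - 5)*(v + 1)^2*(v - 2)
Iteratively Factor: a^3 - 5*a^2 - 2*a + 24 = (a - 3)*(a^2 - 2*a - 8) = (a - 4)*(a - 3)*(a + 2)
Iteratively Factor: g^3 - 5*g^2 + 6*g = (g)*(g^2 - 5*g + 6) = g*(g - 2)*(g - 3)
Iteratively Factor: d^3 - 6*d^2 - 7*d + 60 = (d + 3)*(d^2 - 9*d + 20) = (d - 5)*(d + 3)*(d - 4)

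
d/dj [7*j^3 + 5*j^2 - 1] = j*(21*j + 10)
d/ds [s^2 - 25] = 2*s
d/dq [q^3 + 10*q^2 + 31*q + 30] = 3*q^2 + 20*q + 31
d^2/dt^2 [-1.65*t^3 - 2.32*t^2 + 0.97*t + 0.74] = -9.9*t - 4.64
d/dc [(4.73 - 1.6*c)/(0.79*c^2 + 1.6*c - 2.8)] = (1.264*c^2 - 7.4734*c - 3.088)/(0.6241*c^4 + 2.528*c^3 - 1.864*c^2 - 8.96*c + 7.84)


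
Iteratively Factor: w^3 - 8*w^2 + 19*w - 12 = (w - 4)*(w^2 - 4*w + 3) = (w - 4)*(w - 3)*(w - 1)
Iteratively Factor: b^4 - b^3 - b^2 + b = (b)*(b^3 - b^2 - b + 1) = b*(b - 1)*(b^2 - 1) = b*(b - 1)*(b + 1)*(b - 1)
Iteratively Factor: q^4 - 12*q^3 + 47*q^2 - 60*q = (q - 5)*(q^3 - 7*q^2 + 12*q) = (q - 5)*(q - 4)*(q^2 - 3*q) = q*(q - 5)*(q - 4)*(q - 3)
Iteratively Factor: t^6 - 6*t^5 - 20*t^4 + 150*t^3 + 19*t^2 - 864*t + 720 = (t - 5)*(t^5 - t^4 - 25*t^3 + 25*t^2 + 144*t - 144) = (t - 5)*(t - 3)*(t^4 + 2*t^3 - 19*t^2 - 32*t + 48) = (t - 5)*(t - 4)*(t - 3)*(t^3 + 6*t^2 + 5*t - 12) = (t - 5)*(t - 4)*(t - 3)*(t + 3)*(t^2 + 3*t - 4) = (t - 5)*(t - 4)*(t - 3)*(t - 1)*(t + 3)*(t + 4)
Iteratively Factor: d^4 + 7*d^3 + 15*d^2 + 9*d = (d)*(d^3 + 7*d^2 + 15*d + 9) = d*(d + 1)*(d^2 + 6*d + 9) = d*(d + 1)*(d + 3)*(d + 3)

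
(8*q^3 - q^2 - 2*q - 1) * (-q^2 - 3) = -8*q^5 + q^4 - 22*q^3 + 4*q^2 + 6*q + 3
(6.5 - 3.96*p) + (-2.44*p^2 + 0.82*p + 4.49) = -2.44*p^2 - 3.14*p + 10.99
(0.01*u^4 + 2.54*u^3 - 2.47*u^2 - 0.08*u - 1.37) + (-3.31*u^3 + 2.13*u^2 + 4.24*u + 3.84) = 0.01*u^4 - 0.77*u^3 - 0.34*u^2 + 4.16*u + 2.47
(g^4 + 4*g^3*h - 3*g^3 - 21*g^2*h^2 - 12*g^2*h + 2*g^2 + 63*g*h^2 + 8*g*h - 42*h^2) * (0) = 0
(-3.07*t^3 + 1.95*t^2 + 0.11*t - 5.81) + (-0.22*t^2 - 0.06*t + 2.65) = -3.07*t^3 + 1.73*t^2 + 0.05*t - 3.16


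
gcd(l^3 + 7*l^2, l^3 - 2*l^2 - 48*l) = l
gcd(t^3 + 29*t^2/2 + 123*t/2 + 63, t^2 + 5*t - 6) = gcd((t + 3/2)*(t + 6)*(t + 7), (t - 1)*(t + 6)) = t + 6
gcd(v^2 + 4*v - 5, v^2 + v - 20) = v + 5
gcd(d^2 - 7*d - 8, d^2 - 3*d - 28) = 1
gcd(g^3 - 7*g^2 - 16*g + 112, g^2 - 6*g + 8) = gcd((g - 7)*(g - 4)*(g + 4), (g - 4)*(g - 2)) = g - 4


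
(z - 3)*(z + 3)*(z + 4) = z^3 + 4*z^2 - 9*z - 36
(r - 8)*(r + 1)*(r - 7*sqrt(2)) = r^3 - 7*sqrt(2)*r^2 - 7*r^2 - 8*r + 49*sqrt(2)*r + 56*sqrt(2)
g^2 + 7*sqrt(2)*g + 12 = (g + sqrt(2))*(g + 6*sqrt(2))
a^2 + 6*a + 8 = (a + 2)*(a + 4)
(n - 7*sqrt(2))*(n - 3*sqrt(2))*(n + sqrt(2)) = n^3 - 9*sqrt(2)*n^2 + 22*n + 42*sqrt(2)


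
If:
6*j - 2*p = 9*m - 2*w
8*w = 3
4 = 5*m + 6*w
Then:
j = p/3 + 2/5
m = 7/20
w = 3/8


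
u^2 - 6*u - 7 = (u - 7)*(u + 1)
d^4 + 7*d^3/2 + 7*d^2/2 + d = d*(d + 1/2)*(d + 1)*(d + 2)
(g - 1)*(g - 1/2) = g^2 - 3*g/2 + 1/2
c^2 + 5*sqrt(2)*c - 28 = (c - 2*sqrt(2))*(c + 7*sqrt(2))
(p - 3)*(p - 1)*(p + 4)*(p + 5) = p^4 + 5*p^3 - 13*p^2 - 53*p + 60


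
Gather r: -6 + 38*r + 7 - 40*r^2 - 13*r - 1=-40*r^2 + 25*r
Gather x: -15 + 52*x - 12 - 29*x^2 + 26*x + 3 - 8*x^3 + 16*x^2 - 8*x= -8*x^3 - 13*x^2 + 70*x - 24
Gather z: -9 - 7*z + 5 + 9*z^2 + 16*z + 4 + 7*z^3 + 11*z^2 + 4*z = 7*z^3 + 20*z^2 + 13*z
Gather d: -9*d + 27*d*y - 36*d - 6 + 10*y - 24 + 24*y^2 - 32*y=d*(27*y - 45) + 24*y^2 - 22*y - 30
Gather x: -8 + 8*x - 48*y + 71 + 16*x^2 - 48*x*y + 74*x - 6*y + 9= 16*x^2 + x*(82 - 48*y) - 54*y + 72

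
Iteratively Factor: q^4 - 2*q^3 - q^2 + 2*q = (q)*(q^3 - 2*q^2 - q + 2) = q*(q - 1)*(q^2 - q - 2) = q*(q - 2)*(q - 1)*(q + 1)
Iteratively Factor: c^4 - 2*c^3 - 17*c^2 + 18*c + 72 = (c - 3)*(c^3 + c^2 - 14*c - 24) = (c - 3)*(c + 3)*(c^2 - 2*c - 8) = (c - 3)*(c + 2)*(c + 3)*(c - 4)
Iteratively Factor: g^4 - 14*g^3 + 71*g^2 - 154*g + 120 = (g - 4)*(g^3 - 10*g^2 + 31*g - 30) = (g - 5)*(g - 4)*(g^2 - 5*g + 6) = (g - 5)*(g - 4)*(g - 2)*(g - 3)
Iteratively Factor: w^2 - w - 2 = (w + 1)*(w - 2)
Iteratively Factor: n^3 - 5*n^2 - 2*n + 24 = (n - 4)*(n^2 - n - 6) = (n - 4)*(n + 2)*(n - 3)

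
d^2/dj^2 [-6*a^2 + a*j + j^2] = 2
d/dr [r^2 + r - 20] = 2*r + 1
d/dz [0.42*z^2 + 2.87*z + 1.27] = 0.84*z + 2.87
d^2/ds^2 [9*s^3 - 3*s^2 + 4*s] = 54*s - 6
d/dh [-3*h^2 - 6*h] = -6*h - 6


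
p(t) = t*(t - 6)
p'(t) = 2*t - 6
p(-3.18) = 29.19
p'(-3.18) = -12.36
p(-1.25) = 9.06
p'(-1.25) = -8.50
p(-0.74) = 4.99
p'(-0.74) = -7.48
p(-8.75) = 129.06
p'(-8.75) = -23.50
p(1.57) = -6.96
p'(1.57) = -2.86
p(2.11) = -8.21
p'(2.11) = -1.78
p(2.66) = -8.88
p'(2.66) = -0.68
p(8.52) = 21.47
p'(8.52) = 11.04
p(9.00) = 27.00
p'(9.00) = 12.00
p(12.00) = 72.00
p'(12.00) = 18.00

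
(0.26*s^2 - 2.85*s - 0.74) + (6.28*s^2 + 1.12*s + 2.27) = 6.54*s^2 - 1.73*s + 1.53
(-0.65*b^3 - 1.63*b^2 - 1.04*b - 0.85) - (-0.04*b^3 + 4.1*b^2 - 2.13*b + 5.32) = -0.61*b^3 - 5.73*b^2 + 1.09*b - 6.17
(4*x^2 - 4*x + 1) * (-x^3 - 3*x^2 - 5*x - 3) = -4*x^5 - 8*x^4 - 9*x^3 + 5*x^2 + 7*x - 3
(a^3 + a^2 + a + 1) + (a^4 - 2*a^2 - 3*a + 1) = a^4 + a^3 - a^2 - 2*a + 2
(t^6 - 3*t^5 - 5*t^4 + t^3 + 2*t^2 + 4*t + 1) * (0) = 0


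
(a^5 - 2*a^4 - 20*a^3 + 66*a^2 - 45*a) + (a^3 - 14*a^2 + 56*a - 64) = a^5 - 2*a^4 - 19*a^3 + 52*a^2 + 11*a - 64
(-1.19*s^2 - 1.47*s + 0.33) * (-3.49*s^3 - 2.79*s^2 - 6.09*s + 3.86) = 4.1531*s^5 + 8.4504*s^4 + 10.1967*s^3 + 3.4382*s^2 - 7.6839*s + 1.2738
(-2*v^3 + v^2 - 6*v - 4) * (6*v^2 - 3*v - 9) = -12*v^5 + 12*v^4 - 21*v^3 - 15*v^2 + 66*v + 36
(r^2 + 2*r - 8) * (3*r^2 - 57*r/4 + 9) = 3*r^4 - 33*r^3/4 - 87*r^2/2 + 132*r - 72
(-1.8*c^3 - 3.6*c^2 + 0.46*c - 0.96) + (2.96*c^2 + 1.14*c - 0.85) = -1.8*c^3 - 0.64*c^2 + 1.6*c - 1.81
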